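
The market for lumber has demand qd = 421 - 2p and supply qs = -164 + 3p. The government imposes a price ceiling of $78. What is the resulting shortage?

Shortage = 195

Equilibrium price would be p* = 117, so the ceiling at 78 binds.
At p = 78: qd = 421 − 2(78) = 265, qs = -164 + 3(78) = 70.
Shortage = 265 − 70 = 195.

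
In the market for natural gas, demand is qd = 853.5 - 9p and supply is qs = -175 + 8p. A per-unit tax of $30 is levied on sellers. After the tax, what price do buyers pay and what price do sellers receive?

Pre-tax equilibrium: p* = 60.5, q* = 309.
Tax on sellers shifts supply to qs = -175 + 8(p − 30) = -415 + 8p.
853.5 - 9p = -415 + 8p gives buyer price pb = 2537/34; sellers receive ps = 2537/34 − 30 = 1517/34.
New quantity: q = 853.5 − 9(2537/34) = 3093/17.

Buyers pay 2537/34, sellers receive 1517/34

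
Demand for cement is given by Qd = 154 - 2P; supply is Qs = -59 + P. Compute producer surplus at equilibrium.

Producer surplus = 72

Equilibrium: 154 - 2P = -59 + P gives P* = 71, Q* = 12.
Supply starts at P = 59 (where Qs = 0).
PS = ½(71 − 59)(12) = 72.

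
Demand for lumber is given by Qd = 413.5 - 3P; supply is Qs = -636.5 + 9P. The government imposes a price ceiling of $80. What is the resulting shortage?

Shortage = 90

Equilibrium price would be P* = 87.5, so the ceiling at 80 binds.
At P = 80: Qd = 413.5 − 3(80) = 173.5, Qs = -636.5 + 9(80) = 83.5.
Shortage = 173.5 − 83.5 = 90.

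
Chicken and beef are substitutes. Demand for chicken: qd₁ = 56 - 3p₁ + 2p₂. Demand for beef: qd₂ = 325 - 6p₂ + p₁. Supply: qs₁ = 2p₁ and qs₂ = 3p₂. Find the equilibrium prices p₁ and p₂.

Market 1: 56 - 3p₁ + 2p₂ = 2p₁ → 5p₁ - 2p₂ = 56.
Market 2: 9p₂ - p₁ = 325.
Eliminating p₂: 9×(1) + 2×(2) gives 43p₁ = 1154, so p₁ = 1154/43.
Back-substitute into (2): p₂ = (325 + 1×1154/43) / 9 = 1681/43.

p₁ = 1154/43, p₂ = 1681/43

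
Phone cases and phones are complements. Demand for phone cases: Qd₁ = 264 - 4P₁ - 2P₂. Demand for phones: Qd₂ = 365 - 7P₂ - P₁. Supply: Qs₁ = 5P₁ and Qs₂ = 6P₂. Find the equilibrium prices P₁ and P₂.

P₁ = 2702/115, P₂ = 3021/115

Market 1: 264 - 4P₁ - 2P₂ = 5P₁ → 9P₁ + 2P₂ = 264.
Market 2: 13P₂ + P₁ = 365.
Eliminating P₂: 13×(1) − 2×(2) gives 115P₁ = 2702, so P₁ = 2702/115.
Back-substitute into (2): P₂ = (365 − 1×2702/115) / 13 = 3021/115.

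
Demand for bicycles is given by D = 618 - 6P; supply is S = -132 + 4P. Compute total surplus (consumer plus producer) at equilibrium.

Total surplus = 5880

Equilibrium: 618 - 6P = -132 + 4P gives P* = 75, Q* = 168.
Demand choke price: P = 103; supply starts at P = 33.
CS = ½(103 − 75)(168) = 2352; PS = ½(75 − 33)(168) = 3528.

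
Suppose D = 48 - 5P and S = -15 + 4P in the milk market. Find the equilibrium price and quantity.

P* = 7, Q* = 13

Set D = S: 48 - 5P = -15 + 4P.
63 = 9P, so P* = 7.
Q* = 48 − 5(7) = 13.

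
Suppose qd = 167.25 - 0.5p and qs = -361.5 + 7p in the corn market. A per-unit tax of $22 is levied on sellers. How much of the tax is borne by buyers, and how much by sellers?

Pre-tax equilibrium: p* = 70.5, q* = 132.
Tax on sellers shifts supply to qs = -361.5 + 7(p − 22) = -515.5 + 7p.
167.25 - 0.5p = -515.5 + 7p gives buyer price pb = 2731/30; sellers receive ps = 2731/30 − 22 = 2071/30.
New quantity: q = 167.25 − 0.5(2731/30) = 1826/15.
Buyer burden = 2731/30 − 70.5 = 308/15; seller burden = 70.5 − 2071/30 = 22/15.

Buyers bear 308/15, sellers bear 22/15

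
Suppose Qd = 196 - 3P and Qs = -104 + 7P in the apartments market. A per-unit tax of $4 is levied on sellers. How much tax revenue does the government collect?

Pre-tax equilibrium: P* = 30, Q* = 106.
Tax on sellers shifts supply to Qs = -104 + 7(P − 4) = -132 + 7P.
196 - 3P = -132 + 7P gives buyer price Pb = 32.8; sellers receive Ps = 32.8 − 4 = 28.8.
New quantity: Q = 196 − 3(32.8) = 97.6.
Revenue = 4 × 97.6 = 390.4.

Tax revenue = 390.4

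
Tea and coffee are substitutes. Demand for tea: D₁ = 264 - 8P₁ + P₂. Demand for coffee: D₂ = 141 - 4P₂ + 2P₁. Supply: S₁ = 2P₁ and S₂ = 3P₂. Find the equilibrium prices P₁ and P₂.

P₁ = 29.25, P₂ = 28.5

Market 1: 264 - 8P₁ + P₂ = 2P₁ → 10P₁ - P₂ = 264.
Market 2: 7P₂ - 2P₁ = 141.
Eliminating P₂: 7×(1) + 1×(2) gives 68P₁ = 1989, so P₁ = 29.25.
Back-substitute into (2): P₂ = (141 + 2×29.25) / 7 = 28.5.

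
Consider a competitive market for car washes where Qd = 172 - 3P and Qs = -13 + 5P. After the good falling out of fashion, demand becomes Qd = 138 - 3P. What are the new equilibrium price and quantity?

P' = 18.875, Q' = 81.375

Original equilibrium: P* = 23.125, Q* = 102.625.
New equilibrium: 138 - 3P = -13 + 5P, so 151 = 8P and P' = 18.875; Q' = 138 − 3(18.875) = 81.375.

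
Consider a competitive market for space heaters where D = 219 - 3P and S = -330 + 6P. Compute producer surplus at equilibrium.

Equilibrium: 219 - 3P = -330 + 6P gives P* = 61, Q* = 36.
Supply starts at P = 55 (where S = 0).
PS = ½(61 − 55)(36) = 108.

Producer surplus = 108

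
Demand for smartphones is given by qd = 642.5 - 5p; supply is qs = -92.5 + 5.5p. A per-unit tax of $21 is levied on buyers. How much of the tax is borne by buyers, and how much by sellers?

Pre-tax equilibrium: p* = 70, q* = 292.5.
Tax on buyers shifts demand to qd = 642.5 − 5(p + 21) = 537.5 - 5p.
537.5 - 5p = -92.5 + 5.5p gives seller price ps = 60; buyers pay pb = 60 + 21 = 81.
New quantity: q = 642.5 − 5(81) = 237.5.
Buyer burden = 81 − 70 = 11; seller burden = 70 − 60 = 10.

Buyers bear $11, sellers bear $10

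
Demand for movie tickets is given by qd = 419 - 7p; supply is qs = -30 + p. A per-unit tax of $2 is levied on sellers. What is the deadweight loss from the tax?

Deadweight loss = 1.75

Pre-tax equilibrium: p* = 56.125, q* = 26.125.
Tax on sellers shifts supply to qs = -30 + 1(p − 2) = -32 + p.
419 - 7p = -32 + p gives buyer price pb = 56.375; sellers receive ps = 56.375 − 2 = 54.375.
New quantity: q = 419 − 7(56.375) = 24.375.
DWL = ½ × 2 × (26.125 − 24.375) = 1.75.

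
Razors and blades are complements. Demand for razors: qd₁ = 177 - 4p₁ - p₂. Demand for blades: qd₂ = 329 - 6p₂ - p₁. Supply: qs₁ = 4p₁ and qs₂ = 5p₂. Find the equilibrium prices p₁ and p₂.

p₁ = 1618/87, p₂ = 2455/87

Market 1: 177 - 4p₁ - p₂ = 4p₁ → 8p₁ + p₂ = 177.
Market 2: 11p₂ + p₁ = 329.
Eliminating p₂: 11×(1) − 1×(2) gives 87p₁ = 1618, so p₁ = 1618/87.
Back-substitute into (2): p₂ = (329 − 1×1618/87) / 11 = 2455/87.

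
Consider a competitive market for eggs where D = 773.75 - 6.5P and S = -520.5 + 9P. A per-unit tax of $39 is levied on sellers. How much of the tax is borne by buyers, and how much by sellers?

Pre-tax equilibrium: P* = 83.5, Q* = 231.
Tax on sellers shifts supply to S = -520.5 + 9(P − 39) = -871.5 + 9P.
773.75 - 6.5P = -871.5 + 9P gives buyer price Pb = 6581/62; sellers receive Ps = 6581/62 − 39 = 4163/62.
New quantity: Q = 773.75 − 6.5(6581/62) = 2598/31.
Buyer burden = 6581/62 − 83.5 = 702/31; seller burden = 83.5 − 4163/62 = 507/31.

Buyers bear 702/31, sellers bear 507/31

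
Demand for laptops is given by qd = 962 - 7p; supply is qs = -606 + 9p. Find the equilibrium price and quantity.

Set qd = qs: 962 - 7p = -606 + 9p.
1568 = 16p, so p* = 98.
q* = 962 − 7(98) = 276.

p* = 98, q* = 276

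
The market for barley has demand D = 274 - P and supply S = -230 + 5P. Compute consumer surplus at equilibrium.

Consumer surplus = 18050

Equilibrium: 274 - P = -230 + 5P gives P* = 84, Q* = 190.
Demand choke price (D = 0): P = 274.
CS = ½(274 − 84)(190) = 18050.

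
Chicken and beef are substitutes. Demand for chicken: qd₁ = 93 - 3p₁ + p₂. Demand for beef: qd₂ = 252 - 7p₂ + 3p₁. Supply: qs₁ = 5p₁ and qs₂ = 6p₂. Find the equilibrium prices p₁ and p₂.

p₁ = 1461/101, p₂ = 2295/101

Market 1: 93 - 3p₁ + p₂ = 5p₁ → 8p₁ - p₂ = 93.
Market 2: 13p₂ - 3p₁ = 252.
Eliminating p₂: 13×(1) + 1×(2) gives 101p₁ = 1461, so p₁ = 1461/101.
Back-substitute into (2): p₂ = (252 + 3×1461/101) / 13 = 2295/101.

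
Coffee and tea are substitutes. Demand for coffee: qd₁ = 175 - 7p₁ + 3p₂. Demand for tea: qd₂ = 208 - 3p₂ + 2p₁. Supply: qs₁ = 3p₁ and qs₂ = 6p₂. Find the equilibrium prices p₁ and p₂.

p₁ = 733/28, p₂ = 405/14

Market 1: 175 - 7p₁ + 3p₂ = 3p₁ → 10p₁ - 3p₂ = 175.
Market 2: 9p₂ - 2p₁ = 208.
Eliminating p₂: 9×(1) + 3×(2) gives 84p₁ = 2199, so p₁ = 733/28.
Back-substitute into (2): p₂ = (208 + 2×733/28) / 9 = 405/14.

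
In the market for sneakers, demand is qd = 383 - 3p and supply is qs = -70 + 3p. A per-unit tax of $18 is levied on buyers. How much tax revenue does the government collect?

Pre-tax equilibrium: p* = 75.5, q* = 156.5.
Tax on buyers shifts demand to qd = 383 − 3(p + 18) = 329 - 3p.
329 - 3p = -70 + 3p gives seller price ps = 66.5; buyers pay pb = 66.5 + 18 = 84.5.
New quantity: q = 383 − 3(84.5) = 129.5.
Revenue = 18 × 129.5 = 2331.

Tax revenue = 2331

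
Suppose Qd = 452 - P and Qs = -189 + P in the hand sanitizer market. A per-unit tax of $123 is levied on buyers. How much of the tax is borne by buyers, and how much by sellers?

Buyers bear $61.5, sellers bear $61.5

Pre-tax equilibrium: P* = 320.5, Q* = 131.5.
Tax on buyers shifts demand to Qd = 452 − 1(P + 123) = 329 - P.
329 - P = -189 + P gives seller price Ps = 259; buyers pay Pb = 259 + 123 = 382.
New quantity: Q = 452 − 1(382) = 70.
Buyer burden = 382 − 320.5 = 61.5; seller burden = 320.5 − 259 = 61.5.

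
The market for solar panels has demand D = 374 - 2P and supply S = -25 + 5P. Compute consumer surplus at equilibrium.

Equilibrium: 374 - 2P = -25 + 5P gives P* = 57, Q* = 260.
Demand choke price (D = 0): P = 187.
CS = ½(187 − 57)(260) = 16900.

Consumer surplus = 16900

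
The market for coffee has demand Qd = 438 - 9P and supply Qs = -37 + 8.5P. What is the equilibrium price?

Set Qd = Qs: 438 - 9P = -37 + 8.5P.
475 = 17.5P, so P* = 190/7.
Q* = 438 − 9(190/7) = 1356/7.

P* = 190/7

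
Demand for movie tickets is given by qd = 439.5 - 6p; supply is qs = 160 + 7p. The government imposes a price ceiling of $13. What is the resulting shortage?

Equilibrium price would be p* = 21.5, so the ceiling at 13 binds.
At p = 13: qd = 439.5 − 6(13) = 361.5, qs = 160 + 7(13) = 251.
Shortage = 361.5 − 251 = 110.5.

Shortage = 110.5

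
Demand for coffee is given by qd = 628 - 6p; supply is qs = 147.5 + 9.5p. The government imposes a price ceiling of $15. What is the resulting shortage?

Shortage = 248

Equilibrium price would be p* = 31, so the ceiling at 15 binds.
At p = 15: qd = 628 − 6(15) = 538, qs = 147.5 + 9.5(15) = 290.
Shortage = 538 − 290 = 248.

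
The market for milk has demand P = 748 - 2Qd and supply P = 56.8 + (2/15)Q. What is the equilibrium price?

P* = 100

Set the two price expressions equal: 748 - 2Q = 56.8 + (2/15)Q.
691.2 = (32/15)Q, so Q* = 324.
P* = 748 − (2)(324) = 100.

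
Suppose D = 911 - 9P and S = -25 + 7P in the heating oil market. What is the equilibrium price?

P* = 58.5

Set D = S: 911 - 9P = -25 + 7P.
936 = 16P, so P* = 58.5.
Q* = 911 − 9(58.5) = 384.5.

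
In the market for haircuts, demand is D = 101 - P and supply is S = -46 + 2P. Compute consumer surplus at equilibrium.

Consumer surplus = 1352

Equilibrium: 101 - P = -46 + 2P gives P* = 49, Q* = 52.
Demand choke price (D = 0): P = 101.
CS = ½(101 − 49)(52) = 1352.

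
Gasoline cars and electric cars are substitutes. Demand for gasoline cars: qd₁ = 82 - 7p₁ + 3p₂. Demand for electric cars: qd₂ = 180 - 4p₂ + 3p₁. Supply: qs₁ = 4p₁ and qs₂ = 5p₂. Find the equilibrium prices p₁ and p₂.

Market 1: 82 - 7p₁ + 3p₂ = 4p₁ → 11p₁ - 3p₂ = 82.
Market 2: 9p₂ - 3p₁ = 180.
Eliminating p₂: 9×(1) + 3×(2) gives 90p₁ = 1278, so p₁ = 14.2.
Back-substitute into (2): p₂ = (180 + 3×14.2) / 9 = 371/15.

p₁ = 14.2, p₂ = 371/15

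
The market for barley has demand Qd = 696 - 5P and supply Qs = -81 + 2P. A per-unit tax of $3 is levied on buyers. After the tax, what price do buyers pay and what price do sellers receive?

Pre-tax equilibrium: P* = 111, Q* = 141.
Tax on buyers shifts demand to Qd = 696 − 5(P + 3) = 681 - 5P.
681 - 5P = -81 + 2P gives seller price Ps = 762/7; buyers pay Pb = 762/7 + 3 = 783/7.
New quantity: Q = 696 − 5(783/7) = 957/7.

Buyers pay 783/7, sellers receive 762/7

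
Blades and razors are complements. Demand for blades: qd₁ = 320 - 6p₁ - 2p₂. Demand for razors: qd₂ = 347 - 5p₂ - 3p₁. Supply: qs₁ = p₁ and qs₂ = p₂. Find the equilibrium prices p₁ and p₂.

p₁ = 613/18, p₂ = 1469/36

Market 1: 320 - 6p₁ - 2p₂ = p₁ → 7p₁ + 2p₂ = 320.
Market 2: 6p₂ + 3p₁ = 347.
Eliminating p₂: 6×(1) − 2×(2) gives 36p₁ = 1226, so p₁ = 613/18.
Back-substitute into (2): p₂ = (347 − 3×613/18) / 6 = 1469/36.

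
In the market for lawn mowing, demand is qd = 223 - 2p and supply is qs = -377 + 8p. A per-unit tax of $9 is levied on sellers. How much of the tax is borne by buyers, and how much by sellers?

Buyers bear $7.2, sellers bear $1.8

Pre-tax equilibrium: p* = 60, q* = 103.
Tax on sellers shifts supply to qs = -377 + 8(p − 9) = -449 + 8p.
223 - 2p = -449 + 8p gives buyer price pb = 67.2; sellers receive ps = 67.2 − 9 = 58.2.
New quantity: q = 223 − 2(67.2) = 88.6.
Buyer burden = 67.2 − 60 = 7.2; seller burden = 60 − 58.2 = 1.8.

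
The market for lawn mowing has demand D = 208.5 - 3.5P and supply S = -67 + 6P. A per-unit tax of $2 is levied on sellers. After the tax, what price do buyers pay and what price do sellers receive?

Buyers pay 575/19, sellers receive 537/19

Pre-tax equilibrium: P* = 29, Q* = 107.
Tax on sellers shifts supply to S = -67 + 6(P − 2) = -79 + 6P.
208.5 - 3.5P = -79 + 6P gives buyer price Pb = 575/19; sellers receive Ps = 575/19 − 2 = 537/19.
New quantity: Q = 208.5 − 3.5(575/19) = 1949/19.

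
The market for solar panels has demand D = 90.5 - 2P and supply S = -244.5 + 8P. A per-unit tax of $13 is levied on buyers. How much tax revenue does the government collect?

Tax revenue = 35.1

Pre-tax equilibrium: P* = 33.5, Q* = 23.5.
Tax on buyers shifts demand to D = 90.5 − 2(P + 13) = 64.5 - 2P.
64.5 - 2P = -244.5 + 8P gives seller price Ps = 30.9; buyers pay Pb = 30.9 + 13 = 43.9.
New quantity: Q = 90.5 − 2(43.9) = 2.7.
Revenue = 13 × 2.7 = 35.1.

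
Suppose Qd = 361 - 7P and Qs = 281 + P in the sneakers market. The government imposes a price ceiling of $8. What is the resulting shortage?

Shortage = 16

Equilibrium price would be P* = 10, so the ceiling at 8 binds.
At P = 8: Qd = 361 − 7(8) = 305, Qs = 281 + 1(8) = 289.
Shortage = 305 − 289 = 16.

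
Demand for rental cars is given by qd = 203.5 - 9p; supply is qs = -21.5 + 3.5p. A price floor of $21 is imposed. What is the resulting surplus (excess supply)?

Surplus = 37.5

Equilibrium price would be p* = 18, so the floor at 21 binds.
At p = 21: qd = 14.5, qs = 52.
Surplus = 52 − 14.5 = 37.5.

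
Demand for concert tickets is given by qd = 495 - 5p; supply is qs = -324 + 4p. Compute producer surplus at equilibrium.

Equilibrium: 495 - 5p = -324 + 4p gives p* = 91, q* = 40.
Supply starts at p = 81 (where qs = 0).
PS = ½(91 − 81)(40) = 200.

Producer surplus = 200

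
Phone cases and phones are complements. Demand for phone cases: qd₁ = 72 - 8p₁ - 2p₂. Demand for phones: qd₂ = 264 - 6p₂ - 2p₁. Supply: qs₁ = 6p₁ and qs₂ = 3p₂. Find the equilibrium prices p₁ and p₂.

p₁ = 60/61, p₂ = 1776/61

Market 1: 72 - 8p₁ - 2p₂ = 6p₁ → 14p₁ + 2p₂ = 72.
Market 2: 9p₂ + 2p₁ = 264.
Eliminating p₂: 9×(1) − 2×(2) gives 122p₁ = 120, so p₁ = 60/61.
Back-substitute into (2): p₂ = (264 − 2×60/61) / 9 = 1776/61.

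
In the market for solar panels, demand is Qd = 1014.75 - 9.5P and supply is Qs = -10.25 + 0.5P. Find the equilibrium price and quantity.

P* = 102.5, Q* = 41

Set Qd = Qs: 1014.75 - 9.5P = -10.25 + 0.5P.
1025 = 10P, so P* = 102.5.
Q* = 1014.75 − 9.5(102.5) = 41.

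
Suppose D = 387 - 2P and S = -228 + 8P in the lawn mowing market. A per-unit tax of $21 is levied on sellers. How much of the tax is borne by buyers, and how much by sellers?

Pre-tax equilibrium: P* = 61.5, Q* = 264.
Tax on sellers shifts supply to S = -228 + 8(P − 21) = -396 + 8P.
387 - 2P = -396 + 8P gives buyer price Pb = 78.3; sellers receive Ps = 78.3 − 21 = 57.3.
New quantity: Q = 387 − 2(78.3) = 230.4.
Buyer burden = 78.3 − 61.5 = 16.8; seller burden = 61.5 − 57.3 = 4.2.

Buyers bear $16.8, sellers bear $4.2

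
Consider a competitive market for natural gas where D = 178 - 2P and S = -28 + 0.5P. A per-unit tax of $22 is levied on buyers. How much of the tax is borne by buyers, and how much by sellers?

Pre-tax equilibrium: P* = 82.4, Q* = 13.2.
Tax on buyers shifts demand to D = 178 − 2(P + 22) = 134 - 2P.
134 - 2P = -28 + 0.5P gives seller price Ps = 64.8; buyers pay Pb = 64.8 + 22 = 86.8.
New quantity: Q = 178 − 2(86.8) = 4.4.
Buyer burden = 86.8 − 82.4 = 4.4; seller burden = 82.4 − 64.8 = 17.6.

Buyers bear $4.4, sellers bear $17.6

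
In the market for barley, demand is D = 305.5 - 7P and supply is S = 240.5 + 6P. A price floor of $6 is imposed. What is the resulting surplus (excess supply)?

Equilibrium price would be P* = 5, so the floor at 6 binds.
At P = 6: D = 263.5, S = 276.5.
Surplus = 276.5 − 263.5 = 13.

Surplus = 13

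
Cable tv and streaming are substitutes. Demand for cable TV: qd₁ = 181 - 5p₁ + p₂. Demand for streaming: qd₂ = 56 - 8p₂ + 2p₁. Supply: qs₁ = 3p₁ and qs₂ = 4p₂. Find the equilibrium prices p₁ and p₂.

p₁ = 1114/47, p₂ = 405/47

Market 1: 181 - 5p₁ + p₂ = 3p₁ → 8p₁ - p₂ = 181.
Market 2: 12p₂ - 2p₁ = 56.
Eliminating p₂: 12×(1) + 1×(2) gives 94p₁ = 2228, so p₁ = 1114/47.
Back-substitute into (2): p₂ = (56 + 2×1114/47) / 12 = 405/47.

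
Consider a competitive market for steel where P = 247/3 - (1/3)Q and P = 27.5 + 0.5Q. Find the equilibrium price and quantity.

P* = 60.4, Q* = 65.8

Set the two price expressions equal: 247/3 - (1/3)Q = 27.5 + 0.5Q.
329/6 = (5/6)Q, so Q* = 65.8.
P* = 247/3 − (1/3)(65.8) = 60.4.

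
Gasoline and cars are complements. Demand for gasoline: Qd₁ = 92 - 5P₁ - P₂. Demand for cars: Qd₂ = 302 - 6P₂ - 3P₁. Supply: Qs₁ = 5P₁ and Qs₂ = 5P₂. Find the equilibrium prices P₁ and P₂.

Market 1: 92 - 5P₁ - P₂ = 5P₁ → 10P₁ + P₂ = 92.
Market 2: 11P₂ + 3P₁ = 302.
Eliminating P₂: 11×(1) − 1×(2) gives 107P₁ = 710, so P₁ = 710/107.
Back-substitute into (2): P₂ = (302 − 3×710/107) / 11 = 2744/107.

P₁ = 710/107, P₂ = 2744/107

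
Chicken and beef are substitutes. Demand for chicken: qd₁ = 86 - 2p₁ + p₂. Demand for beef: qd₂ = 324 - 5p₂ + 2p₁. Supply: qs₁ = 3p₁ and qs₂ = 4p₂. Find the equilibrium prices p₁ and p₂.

p₁ = 1098/43, p₂ = 1792/43

Market 1: 86 - 2p₁ + p₂ = 3p₁ → 5p₁ - p₂ = 86.
Market 2: 9p₂ - 2p₁ = 324.
Eliminating p₂: 9×(1) + 1×(2) gives 43p₁ = 1098, so p₁ = 1098/43.
Back-substitute into (2): p₂ = (324 + 2×1098/43) / 9 = 1792/43.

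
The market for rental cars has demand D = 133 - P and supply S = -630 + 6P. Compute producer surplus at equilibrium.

Equilibrium: 133 - P = -630 + 6P gives P* = 109, Q* = 24.
Supply starts at P = 105 (where S = 0).
PS = ½(109 − 105)(24) = 48.

Producer surplus = 48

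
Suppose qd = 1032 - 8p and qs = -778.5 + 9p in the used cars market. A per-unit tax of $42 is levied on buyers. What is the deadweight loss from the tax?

Pre-tax equilibrium: p* = 106.5, q* = 180.
Tax on buyers shifts demand to qd = 1032 − 8(p + 42) = 696 - 8p.
696 - 8p = -778.5 + 9p gives seller price ps = 2949/34; buyers pay pb = 2949/34 + 42 = 4377/34.
New quantity: q = 1032 − 8(4377/34) = 36/17.
DWL = ½ × 42 × (180 − 36/17) = 63504/17.

Deadweight loss = 63504/17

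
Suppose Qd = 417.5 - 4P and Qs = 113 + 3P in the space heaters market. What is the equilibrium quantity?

Set Qd = Qs: 417.5 - 4P = 113 + 3P.
304.5 = 7P, so P* = 43.5.
Q* = 417.5 − 4(43.5) = 243.5.

Q* = 243.5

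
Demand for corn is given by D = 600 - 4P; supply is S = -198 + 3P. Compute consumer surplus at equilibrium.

Equilibrium: 600 - 4P = -198 + 3P gives P* = 114, Q* = 144.
Demand choke price (D = 0): P = 150.
CS = ½(150 − 114)(144) = 2592.

Consumer surplus = 2592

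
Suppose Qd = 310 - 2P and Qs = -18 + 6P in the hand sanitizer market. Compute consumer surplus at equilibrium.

Equilibrium: 310 - 2P = -18 + 6P gives P* = 41, Q* = 228.
Demand choke price (Qd = 0): P = 155.
CS = ½(155 − 41)(228) = 12996.

Consumer surplus = 12996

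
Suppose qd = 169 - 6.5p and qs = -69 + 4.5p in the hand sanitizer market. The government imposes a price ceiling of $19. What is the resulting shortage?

Equilibrium price would be p* = 238/11, so the ceiling at 19 binds.
At p = 19: qd = 169 − 6.5(19) = 45.5, qs = -69 + 4.5(19) = 16.5.
Shortage = 45.5 − 16.5 = 29.

Shortage = 29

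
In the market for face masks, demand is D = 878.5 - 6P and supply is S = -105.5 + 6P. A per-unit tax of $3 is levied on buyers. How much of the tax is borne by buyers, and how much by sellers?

Pre-tax equilibrium: P* = 82, Q* = 386.5.
Tax on buyers shifts demand to D = 878.5 − 6(P + 3) = 860.5 - 6P.
860.5 - 6P = -105.5 + 6P gives seller price Ps = 80.5; buyers pay Pb = 80.5 + 3 = 83.5.
New quantity: Q = 878.5 − 6(83.5) = 377.5.
Buyer burden = 83.5 − 82 = 1.5; seller burden = 82 − 80.5 = 1.5.

Buyers bear $1.5, sellers bear $1.5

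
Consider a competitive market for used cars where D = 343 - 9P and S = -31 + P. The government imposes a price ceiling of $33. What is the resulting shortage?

Equilibrium price would be P* = 37.4, so the ceiling at 33 binds.
At P = 33: D = 343 − 9(33) = 46, S = -31 + 1(33) = 2.
Shortage = 46 − 2 = 44.

Shortage = 44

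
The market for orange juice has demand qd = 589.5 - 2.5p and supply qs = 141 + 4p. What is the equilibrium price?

Set qd = qs: 589.5 - 2.5p = 141 + 4p.
448.5 = 6.5p, so p* = 69.
q* = 589.5 − 2.5(69) = 417.

p* = 69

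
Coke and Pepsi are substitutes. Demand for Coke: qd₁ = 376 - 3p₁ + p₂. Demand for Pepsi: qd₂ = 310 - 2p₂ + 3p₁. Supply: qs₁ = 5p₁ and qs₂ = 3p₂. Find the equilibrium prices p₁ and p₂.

Market 1: 376 - 3p₁ + p₂ = 5p₁ → 8p₁ - p₂ = 376.
Market 2: 5p₂ - 3p₁ = 310.
Eliminating p₂: 5×(1) + 1×(2) gives 37p₁ = 2190, so p₁ = 2190/37.
Back-substitute into (2): p₂ = (310 + 3×2190/37) / 5 = 3608/37.

p₁ = 2190/37, p₂ = 3608/37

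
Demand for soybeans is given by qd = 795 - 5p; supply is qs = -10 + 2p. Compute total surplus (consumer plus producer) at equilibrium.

Equilibrium: 795 - 5p = -10 + 2p gives p* = 115, q* = 220.
Demand choke price: p = 159; supply starts at p = 5.
CS = ½(159 − 115)(220) = 4840; PS = ½(115 − 5)(220) = 12100.

Total surplus = 16940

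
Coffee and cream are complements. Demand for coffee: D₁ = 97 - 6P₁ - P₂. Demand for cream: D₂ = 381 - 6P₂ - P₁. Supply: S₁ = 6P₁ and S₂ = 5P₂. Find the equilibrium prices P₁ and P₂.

Market 1: 97 - 6P₁ - P₂ = 6P₁ → 12P₁ + P₂ = 97.
Market 2: 11P₂ + P₁ = 381.
Eliminating P₂: 11×(1) − 1×(2) gives 131P₁ = 686, so P₁ = 686/131.
Back-substitute into (2): P₂ = (381 − 1×686/131) / 11 = 4475/131.

P₁ = 686/131, P₂ = 4475/131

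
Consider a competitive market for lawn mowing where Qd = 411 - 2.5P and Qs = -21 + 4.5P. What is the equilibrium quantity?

Q* = 1797/7

Set Qd = Qs: 411 - 2.5P = -21 + 4.5P.
432 = 7P, so P* = 432/7.
Q* = 411 − 2.5(432/7) = 1797/7.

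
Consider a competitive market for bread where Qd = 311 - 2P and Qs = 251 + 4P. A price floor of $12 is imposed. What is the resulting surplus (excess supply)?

Surplus = 12

Equilibrium price would be P* = 10, so the floor at 12 binds.
At P = 12: Qd = 287, Qs = 299.
Surplus = 299 − 287 = 12.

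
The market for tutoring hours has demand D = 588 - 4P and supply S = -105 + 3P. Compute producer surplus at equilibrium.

Producer surplus = 6144

Equilibrium: 588 - 4P = -105 + 3P gives P* = 99, Q* = 192.
Supply starts at P = 35 (where S = 0).
PS = ½(99 − 35)(192) = 6144.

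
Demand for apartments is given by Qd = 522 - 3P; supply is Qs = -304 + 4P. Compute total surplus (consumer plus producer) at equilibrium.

Total surplus = 8232

Equilibrium: 522 - 3P = -304 + 4P gives P* = 118, Q* = 168.
Demand choke price: P = 174; supply starts at P = 76.
CS = ½(174 − 118)(168) = 4704; PS = ½(118 − 76)(168) = 3528.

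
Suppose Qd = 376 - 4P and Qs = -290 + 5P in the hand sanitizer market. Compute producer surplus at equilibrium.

Producer surplus = 640

Equilibrium: 376 - 4P = -290 + 5P gives P* = 74, Q* = 80.
Supply starts at P = 58 (where Qs = 0).
PS = ½(74 − 58)(80) = 640.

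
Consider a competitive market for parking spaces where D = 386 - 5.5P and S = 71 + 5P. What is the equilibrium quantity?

Q* = 221

Set D = S: 386 - 5.5P = 71 + 5P.
315 = 10.5P, so P* = 30.
Q* = 386 − 5.5(30) = 221.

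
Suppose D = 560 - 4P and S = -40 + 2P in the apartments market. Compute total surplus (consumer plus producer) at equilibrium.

Total surplus = 9600

Equilibrium: 560 - 4P = -40 + 2P gives P* = 100, Q* = 160.
Demand choke price: P = 140; supply starts at P = 20.
CS = ½(140 − 100)(160) = 3200; PS = ½(100 − 20)(160) = 6400.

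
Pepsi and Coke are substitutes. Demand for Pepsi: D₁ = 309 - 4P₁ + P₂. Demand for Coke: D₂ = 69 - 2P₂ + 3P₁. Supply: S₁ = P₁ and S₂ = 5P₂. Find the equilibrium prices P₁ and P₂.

Market 1: 309 - 4P₁ + P₂ = P₁ → 5P₁ - P₂ = 309.
Market 2: 7P₂ - 3P₁ = 69.
Eliminating P₂: 7×(1) + 1×(2) gives 32P₁ = 2232, so P₁ = 69.75.
Back-substitute into (2): P₂ = (69 + 3×69.75) / 7 = 39.75.

P₁ = 69.75, P₂ = 39.75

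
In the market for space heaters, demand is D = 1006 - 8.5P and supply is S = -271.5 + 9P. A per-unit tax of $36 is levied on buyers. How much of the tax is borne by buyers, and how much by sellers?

Buyers bear 648/35, sellers bear 612/35

Pre-tax equilibrium: P* = 73, Q* = 385.5.
Tax on buyers shifts demand to D = 1006 − 8.5(P + 36) = 700 - 8.5P.
700 - 8.5P = -271.5 + 9P gives seller price Ps = 1943/35; buyers pay Pb = 1943/35 + 36 = 3203/35.
New quantity: Q = 1006 − 8.5(3203/35) = 15969/70.
Buyer burden = 3203/35 − 73 = 648/35; seller burden = 73 − 1943/35 = 612/35.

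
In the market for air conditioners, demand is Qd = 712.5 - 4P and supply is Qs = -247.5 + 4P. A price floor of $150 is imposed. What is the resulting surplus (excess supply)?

Surplus = 240

Equilibrium price would be P* = 120, so the floor at 150 binds.
At P = 150: Qd = 112.5, Qs = 352.5.
Surplus = 352.5 − 112.5 = 240.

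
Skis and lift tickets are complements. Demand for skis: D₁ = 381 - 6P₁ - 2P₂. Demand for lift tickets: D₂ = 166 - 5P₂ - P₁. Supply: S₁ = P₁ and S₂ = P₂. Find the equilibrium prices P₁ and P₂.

Market 1: 381 - 6P₁ - 2P₂ = P₁ → 7P₁ + 2P₂ = 381.
Market 2: 6P₂ + P₁ = 166.
Eliminating P₂: 6×(1) − 2×(2) gives 40P₁ = 1954, so P₁ = 48.85.
Back-substitute into (2): P₂ = (166 − 1×48.85) / 6 = 19.525.

P₁ = 48.85, P₂ = 19.525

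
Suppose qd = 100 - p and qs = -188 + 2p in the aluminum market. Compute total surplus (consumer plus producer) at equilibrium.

Total surplus = 12

Equilibrium: 100 - p = -188 + 2p gives p* = 96, q* = 4.
Demand choke price: p = 100; supply starts at p = 94.
CS = ½(100 − 96)(4) = 8; PS = ½(96 − 94)(4) = 4.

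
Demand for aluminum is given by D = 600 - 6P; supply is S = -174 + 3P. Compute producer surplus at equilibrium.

Producer surplus = 1176

Equilibrium: 600 - 6P = -174 + 3P gives P* = 86, Q* = 84.
Supply starts at P = 58 (where S = 0).
PS = ½(86 − 58)(84) = 1176.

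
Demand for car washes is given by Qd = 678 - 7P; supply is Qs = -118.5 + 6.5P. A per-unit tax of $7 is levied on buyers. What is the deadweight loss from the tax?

Deadweight loss = 4459/54

Pre-tax equilibrium: P* = 59, Q* = 265.
Tax on buyers shifts demand to Qd = 678 − 7(P + 7) = 629 - 7P.
629 - 7P = -118.5 + 6.5P gives seller price Ps = 1495/27; buyers pay Pb = 1495/27 + 7 = 1684/27.
New quantity: Q = 678 − 7(1684/27) = 6518/27.
DWL = ½ × 7 × (265 − 6518/27) = 4459/54.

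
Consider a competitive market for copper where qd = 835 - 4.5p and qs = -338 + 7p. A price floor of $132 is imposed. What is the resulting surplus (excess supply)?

Surplus = 345

Equilibrium price would be p* = 102, so the floor at 132 binds.
At p = 132: qd = 241, qs = 586.
Surplus = 586 − 241 = 345.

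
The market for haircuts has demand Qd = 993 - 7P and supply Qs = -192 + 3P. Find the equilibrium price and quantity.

Set Qd = Qs: 993 - 7P = -192 + 3P.
1185 = 10P, so P* = 118.5.
Q* = 993 − 7(118.5) = 163.5.

P* = 118.5, Q* = 163.5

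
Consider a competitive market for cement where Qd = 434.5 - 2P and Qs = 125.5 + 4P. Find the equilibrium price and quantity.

Set Qd = Qs: 434.5 - 2P = 125.5 + 4P.
309 = 6P, so P* = 51.5.
Q* = 434.5 − 2(51.5) = 331.5.

P* = 51.5, Q* = 331.5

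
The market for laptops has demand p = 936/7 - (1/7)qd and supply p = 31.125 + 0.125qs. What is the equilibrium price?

p* = 79

Set the two price expressions equal: 936/7 - (1/7)q = 31.125 + 0.125q.
5745/56 = (15/56)q, so q* = 383.
p* = 936/7 − (1/7)(383) = 79.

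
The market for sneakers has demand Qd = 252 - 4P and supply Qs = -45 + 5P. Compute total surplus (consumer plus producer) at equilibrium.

Equilibrium: 252 - 4P = -45 + 5P gives P* = 33, Q* = 120.
Demand choke price: P = 63; supply starts at P = 9.
CS = ½(63 − 33)(120) = 1800; PS = ½(33 − 9)(120) = 1440.

Total surplus = 3240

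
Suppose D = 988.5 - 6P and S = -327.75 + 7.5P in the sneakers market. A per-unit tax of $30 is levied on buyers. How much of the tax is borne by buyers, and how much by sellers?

Pre-tax equilibrium: P* = 97.5, Q* = 403.5.
Tax on buyers shifts demand to D = 988.5 − 6(P + 30) = 808.5 - 6P.
808.5 - 6P = -327.75 + 7.5P gives seller price Ps = 505/6; buyers pay Pb = 505/6 + 30 = 685/6.
New quantity: Q = 988.5 − 6(685/6) = 303.5.
Buyer burden = 685/6 − 97.5 = 50/3; seller burden = 97.5 − 505/6 = 40/3.

Buyers bear 50/3, sellers bear 40/3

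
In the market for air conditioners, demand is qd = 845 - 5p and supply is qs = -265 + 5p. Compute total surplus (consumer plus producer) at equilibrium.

Total surplus = 16820

Equilibrium: 845 - 5p = -265 + 5p gives p* = 111, q* = 290.
Demand choke price: p = 169; supply starts at p = 53.
CS = ½(169 − 111)(290) = 8410; PS = ½(111 − 53)(290) = 8410.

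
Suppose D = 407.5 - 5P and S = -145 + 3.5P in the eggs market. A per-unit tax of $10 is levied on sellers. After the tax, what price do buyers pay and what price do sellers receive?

Pre-tax equilibrium: P* = 65, Q* = 82.5.
Tax on sellers shifts supply to S = -145 + 3.5(P − 10) = -180 + 3.5P.
407.5 - 5P = -180 + 3.5P gives buyer price Pb = 1175/17; sellers receive Ps = 1175/17 − 10 = 1005/17.
New quantity: Q = 407.5 − 5(1175/17) = 2105/34.

Buyers pay 1175/17, sellers receive 1005/17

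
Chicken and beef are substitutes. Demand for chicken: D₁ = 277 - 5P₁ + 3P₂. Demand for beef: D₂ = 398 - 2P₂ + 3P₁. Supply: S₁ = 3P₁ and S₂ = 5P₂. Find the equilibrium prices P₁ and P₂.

Market 1: 277 - 5P₁ + 3P₂ = 3P₁ → 8P₁ - 3P₂ = 277.
Market 2: 7P₂ - 3P₁ = 398.
Eliminating P₂: 7×(1) + 3×(2) gives 47P₁ = 3133, so P₁ = 3133/47.
Back-substitute into (2): P₂ = (398 + 3×3133/47) / 7 = 4015/47.

P₁ = 3133/47, P₂ = 4015/47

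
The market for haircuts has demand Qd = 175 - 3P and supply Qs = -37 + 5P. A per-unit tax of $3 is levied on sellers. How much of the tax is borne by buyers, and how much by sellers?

Buyers bear $1.875, sellers bear $1.125

Pre-tax equilibrium: P* = 26.5, Q* = 95.5.
Tax on sellers shifts supply to Qs = -37 + 5(P − 3) = -52 + 5P.
175 - 3P = -52 + 5P gives buyer price Pb = 28.375; sellers receive Ps = 28.375 − 3 = 25.375.
New quantity: Q = 175 − 3(28.375) = 89.875.
Buyer burden = 28.375 − 26.5 = 1.875; seller burden = 26.5 − 25.375 = 1.125.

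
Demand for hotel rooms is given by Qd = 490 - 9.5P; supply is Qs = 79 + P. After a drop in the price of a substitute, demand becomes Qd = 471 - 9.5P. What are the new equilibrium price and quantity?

Original equilibrium: P* = 274/7, Q* = 827/7.
New equilibrium: 471 - 9.5P = 79 + P, so 392 = 10.5P and P' = 112/3; Q' = 471 − 9.5(112/3) = 349/3.

P' = 112/3, Q' = 349/3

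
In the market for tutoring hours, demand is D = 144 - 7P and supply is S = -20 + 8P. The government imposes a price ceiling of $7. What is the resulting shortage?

Shortage = 59

Equilibrium price would be P* = 164/15, so the ceiling at 7 binds.
At P = 7: D = 144 − 7(7) = 95, S = -20 + 8(7) = 36.
Shortage = 95 − 36 = 59.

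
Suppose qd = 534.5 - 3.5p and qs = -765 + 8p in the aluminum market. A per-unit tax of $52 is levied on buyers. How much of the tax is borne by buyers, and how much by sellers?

Buyers bear 832/23, sellers bear 364/23

Pre-tax equilibrium: p* = 113, q* = 139.
Tax on buyers shifts demand to qd = 534.5 − 3.5(p + 52) = 352.5 - 3.5p.
352.5 - 3.5p = -765 + 8p gives seller price ps = 2235/23; buyers pay pb = 2235/23 + 52 = 3431/23.
New quantity: q = 534.5 − 3.5(3431/23) = 285/23.
Buyer burden = 3431/23 − 113 = 832/23; seller burden = 113 − 2235/23 = 364/23.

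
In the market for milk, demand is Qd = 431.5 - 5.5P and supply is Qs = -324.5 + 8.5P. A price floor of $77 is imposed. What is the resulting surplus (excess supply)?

Equilibrium price would be P* = 54, so the floor at 77 binds.
At P = 77: Qd = 8, Qs = 330.
Surplus = 330 − 8 = 322.

Surplus = 322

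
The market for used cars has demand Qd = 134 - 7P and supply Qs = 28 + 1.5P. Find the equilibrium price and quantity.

P* = 212/17, Q* = 794/17

Set Qd = Qs: 134 - 7P = 28 + 1.5P.
106 = 8.5P, so P* = 212/17.
Q* = 134 − 7(212/17) = 794/17.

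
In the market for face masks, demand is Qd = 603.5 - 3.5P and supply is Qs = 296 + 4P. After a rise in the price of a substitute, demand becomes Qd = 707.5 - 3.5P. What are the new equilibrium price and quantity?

Original equilibrium: P* = 41, Q* = 460.
New equilibrium: 707.5 - 3.5P = 296 + 4P, so 411.5 = 7.5P and P' = 823/15; Q' = 707.5 − 3.5(823/15) = 7732/15.

P' = 823/15, Q' = 7732/15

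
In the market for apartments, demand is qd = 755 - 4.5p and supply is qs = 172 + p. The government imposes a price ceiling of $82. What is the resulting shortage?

Equilibrium price would be p* = 106, so the ceiling at 82 binds.
At p = 82: qd = 755 − 4.5(82) = 386, qs = 172 + 1(82) = 254.
Shortage = 386 − 254 = 132.

Shortage = 132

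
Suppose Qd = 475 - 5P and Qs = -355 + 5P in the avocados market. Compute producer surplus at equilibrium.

Producer surplus = 360

Equilibrium: 475 - 5P = -355 + 5P gives P* = 83, Q* = 60.
Supply starts at P = 71 (where Qs = 0).
PS = ½(83 − 71)(60) = 360.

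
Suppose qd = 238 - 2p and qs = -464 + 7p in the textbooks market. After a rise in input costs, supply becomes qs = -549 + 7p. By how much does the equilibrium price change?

Original equilibrium: p* = 78, q* = 82.
New equilibrium: 238 - 2p = -549 + 7p, so 787 = 9p and p' = 787/9; q' = 238 − 2(787/9) = 568/9.
Change in price: 787/9 − 78 = 85/9.

Δp = 85/9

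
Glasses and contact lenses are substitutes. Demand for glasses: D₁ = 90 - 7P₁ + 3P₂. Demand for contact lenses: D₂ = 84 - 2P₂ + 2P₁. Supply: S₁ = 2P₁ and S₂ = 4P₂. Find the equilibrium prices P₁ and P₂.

Market 1: 90 - 7P₁ + 3P₂ = 2P₁ → 9P₁ - 3P₂ = 90.
Market 2: 6P₂ - 2P₁ = 84.
Eliminating P₂: 6×(1) + 3×(2) gives 48P₁ = 792, so P₁ = 16.5.
Back-substitute into (2): P₂ = (84 + 2×16.5) / 6 = 19.5.

P₁ = 16.5, P₂ = 19.5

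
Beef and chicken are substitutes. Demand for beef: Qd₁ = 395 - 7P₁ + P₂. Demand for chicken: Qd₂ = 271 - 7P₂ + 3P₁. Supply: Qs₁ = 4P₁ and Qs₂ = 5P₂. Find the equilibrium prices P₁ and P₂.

Market 1: 395 - 7P₁ + P₂ = 4P₁ → 11P₁ - P₂ = 395.
Market 2: 12P₂ - 3P₁ = 271.
Eliminating P₂: 12×(1) + 1×(2) gives 129P₁ = 5011, so P₁ = 5011/129.
Back-substitute into (2): P₂ = (271 + 3×5011/129) / 12 = 4166/129.

P₁ = 5011/129, P₂ = 4166/129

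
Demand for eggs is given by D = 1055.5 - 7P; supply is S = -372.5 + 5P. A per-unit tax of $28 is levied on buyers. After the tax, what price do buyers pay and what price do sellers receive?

Pre-tax equilibrium: P* = 119, Q* = 222.5.
Tax on buyers shifts demand to D = 1055.5 − 7(P + 28) = 859.5 - 7P.
859.5 - 7P = -372.5 + 5P gives seller price Ps = 308/3; buyers pay Pb = 308/3 + 28 = 392/3.
New quantity: Q = 1055.5 − 7(392/3) = 845/6.

Buyers pay 392/3, sellers receive 308/3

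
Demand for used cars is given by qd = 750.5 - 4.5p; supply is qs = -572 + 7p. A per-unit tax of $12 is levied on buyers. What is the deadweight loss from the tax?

Pre-tax equilibrium: p* = 115, q* = 233.
Tax on buyers shifts demand to qd = 750.5 − 4.5(p + 12) = 696.5 - 4.5p.
696.5 - 4.5p = -572 + 7p gives seller price ps = 2537/23; buyers pay pb = 2537/23 + 12 = 2813/23.
New quantity: q = 750.5 − 4.5(2813/23) = 4603/23.
DWL = ½ × 12 × (233 − 4603/23) = 4536/23.

Deadweight loss = 4536/23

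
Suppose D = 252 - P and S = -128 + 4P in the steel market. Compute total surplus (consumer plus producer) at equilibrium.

Total surplus = 19360

Equilibrium: 252 - P = -128 + 4P gives P* = 76, Q* = 176.
Demand choke price: P = 252; supply starts at P = 32.
CS = ½(252 − 76)(176) = 15488; PS = ½(76 − 32)(176) = 3872.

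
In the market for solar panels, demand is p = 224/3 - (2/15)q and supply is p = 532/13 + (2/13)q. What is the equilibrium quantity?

Set the two price expressions equal: 224/3 - (2/15)q = 532/13 + (2/13)q.
1316/39 = (56/195)q, so q* = 117.5.
p* = 224/3 − (2/15)(117.5) = 59.

q* = 117.5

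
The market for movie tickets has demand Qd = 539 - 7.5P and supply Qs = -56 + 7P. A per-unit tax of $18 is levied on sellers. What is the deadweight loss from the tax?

Pre-tax equilibrium: P* = 1190/29, Q* = 6706/29.
Tax on sellers shifts supply to Qs = -56 + 7(P − 18) = -182 + 7P.
539 - 7.5P = -182 + 7P gives buyer price Pb = 1442/29; sellers receive Ps = 1442/29 − 18 = 920/29.
New quantity: Q = 539 − 7.5(1442/29) = 4816/29.
DWL = ½ × 18 × (6706/29 − 4816/29) = 17010/29.

Deadweight loss = 17010/29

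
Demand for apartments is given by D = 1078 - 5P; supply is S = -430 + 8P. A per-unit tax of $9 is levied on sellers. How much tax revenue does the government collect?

Pre-tax equilibrium: P* = 116, Q* = 498.
Tax on sellers shifts supply to S = -430 + 8(P − 9) = -502 + 8P.
1078 - 5P = -502 + 8P gives buyer price Pb = 1580/13; sellers receive Ps = 1580/13 − 9 = 1463/13.
New quantity: Q = 1078 − 5(1580/13) = 6114/13.
Revenue = 9 × 6114/13 = 55026/13.

Tax revenue = 55026/13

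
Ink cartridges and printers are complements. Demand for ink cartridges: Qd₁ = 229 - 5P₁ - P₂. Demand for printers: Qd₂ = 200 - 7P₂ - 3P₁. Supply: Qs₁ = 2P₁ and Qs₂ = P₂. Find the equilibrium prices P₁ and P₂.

P₁ = 1632/53, P₂ = 713/53

Market 1: 229 - 5P₁ - P₂ = 2P₁ → 7P₁ + P₂ = 229.
Market 2: 8P₂ + 3P₁ = 200.
Eliminating P₂: 8×(1) − 1×(2) gives 53P₁ = 1632, so P₁ = 1632/53.
Back-substitute into (2): P₂ = (200 − 3×1632/53) / 8 = 713/53.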